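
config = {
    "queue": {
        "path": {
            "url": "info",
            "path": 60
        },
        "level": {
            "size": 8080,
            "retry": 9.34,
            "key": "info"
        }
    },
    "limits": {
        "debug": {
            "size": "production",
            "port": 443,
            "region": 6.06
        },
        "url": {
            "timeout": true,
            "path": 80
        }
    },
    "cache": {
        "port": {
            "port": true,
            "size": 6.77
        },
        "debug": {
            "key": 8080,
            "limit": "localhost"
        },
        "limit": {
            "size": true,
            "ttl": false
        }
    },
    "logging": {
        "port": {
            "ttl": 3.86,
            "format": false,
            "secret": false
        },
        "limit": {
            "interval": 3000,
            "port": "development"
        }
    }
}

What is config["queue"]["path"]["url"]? "info"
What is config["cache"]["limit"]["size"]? True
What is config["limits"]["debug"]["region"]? 6.06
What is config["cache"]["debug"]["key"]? 8080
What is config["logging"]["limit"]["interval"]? 3000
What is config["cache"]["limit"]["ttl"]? False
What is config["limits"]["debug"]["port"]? 443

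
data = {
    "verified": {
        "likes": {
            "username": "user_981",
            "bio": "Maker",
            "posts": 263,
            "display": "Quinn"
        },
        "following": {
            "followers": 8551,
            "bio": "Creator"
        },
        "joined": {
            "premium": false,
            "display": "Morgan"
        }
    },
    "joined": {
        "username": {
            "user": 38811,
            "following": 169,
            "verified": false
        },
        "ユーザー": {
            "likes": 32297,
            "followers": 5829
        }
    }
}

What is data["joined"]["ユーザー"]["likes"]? 32297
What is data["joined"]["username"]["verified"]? False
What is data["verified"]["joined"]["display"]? "Morgan"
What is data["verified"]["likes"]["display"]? "Quinn"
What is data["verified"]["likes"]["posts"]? 263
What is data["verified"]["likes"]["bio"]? "Maker"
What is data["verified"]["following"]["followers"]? 8551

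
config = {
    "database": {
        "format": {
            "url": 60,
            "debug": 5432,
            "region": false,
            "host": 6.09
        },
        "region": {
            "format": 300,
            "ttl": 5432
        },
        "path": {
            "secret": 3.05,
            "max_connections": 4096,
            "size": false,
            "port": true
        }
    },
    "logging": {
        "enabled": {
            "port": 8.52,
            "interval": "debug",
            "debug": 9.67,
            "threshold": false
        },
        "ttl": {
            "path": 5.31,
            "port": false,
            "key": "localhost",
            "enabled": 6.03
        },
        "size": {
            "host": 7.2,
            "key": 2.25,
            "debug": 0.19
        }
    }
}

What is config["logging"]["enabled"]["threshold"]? False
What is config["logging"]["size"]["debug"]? 0.19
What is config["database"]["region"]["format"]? 300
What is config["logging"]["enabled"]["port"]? 8.52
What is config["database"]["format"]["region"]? False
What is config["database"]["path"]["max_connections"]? 4096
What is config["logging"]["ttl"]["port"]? False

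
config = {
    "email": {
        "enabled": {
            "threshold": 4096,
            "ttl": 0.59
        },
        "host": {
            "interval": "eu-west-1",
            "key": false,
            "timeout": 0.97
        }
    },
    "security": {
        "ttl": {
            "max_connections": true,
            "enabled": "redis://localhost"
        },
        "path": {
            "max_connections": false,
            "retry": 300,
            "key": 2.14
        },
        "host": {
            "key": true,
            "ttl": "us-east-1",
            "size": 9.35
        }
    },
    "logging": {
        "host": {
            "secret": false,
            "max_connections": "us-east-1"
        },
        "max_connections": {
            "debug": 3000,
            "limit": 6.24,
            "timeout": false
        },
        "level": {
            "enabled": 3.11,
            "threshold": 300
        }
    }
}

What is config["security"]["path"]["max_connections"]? False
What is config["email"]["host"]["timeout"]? 0.97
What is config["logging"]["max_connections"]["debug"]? 3000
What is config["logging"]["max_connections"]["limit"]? 6.24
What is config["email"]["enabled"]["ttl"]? 0.59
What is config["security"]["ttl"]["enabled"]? "redis://localhost"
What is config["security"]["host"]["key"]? True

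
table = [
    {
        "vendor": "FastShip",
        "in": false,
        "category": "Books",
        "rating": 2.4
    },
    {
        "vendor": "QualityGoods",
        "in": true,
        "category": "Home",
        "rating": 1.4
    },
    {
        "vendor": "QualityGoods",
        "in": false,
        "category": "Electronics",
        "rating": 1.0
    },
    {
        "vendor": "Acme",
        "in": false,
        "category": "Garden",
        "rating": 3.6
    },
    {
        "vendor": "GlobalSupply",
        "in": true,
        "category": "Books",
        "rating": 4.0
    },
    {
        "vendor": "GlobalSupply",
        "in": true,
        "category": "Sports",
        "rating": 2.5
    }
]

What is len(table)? 6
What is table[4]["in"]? True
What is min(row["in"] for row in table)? False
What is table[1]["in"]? True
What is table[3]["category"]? "Garden"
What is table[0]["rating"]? 2.4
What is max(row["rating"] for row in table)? 4.0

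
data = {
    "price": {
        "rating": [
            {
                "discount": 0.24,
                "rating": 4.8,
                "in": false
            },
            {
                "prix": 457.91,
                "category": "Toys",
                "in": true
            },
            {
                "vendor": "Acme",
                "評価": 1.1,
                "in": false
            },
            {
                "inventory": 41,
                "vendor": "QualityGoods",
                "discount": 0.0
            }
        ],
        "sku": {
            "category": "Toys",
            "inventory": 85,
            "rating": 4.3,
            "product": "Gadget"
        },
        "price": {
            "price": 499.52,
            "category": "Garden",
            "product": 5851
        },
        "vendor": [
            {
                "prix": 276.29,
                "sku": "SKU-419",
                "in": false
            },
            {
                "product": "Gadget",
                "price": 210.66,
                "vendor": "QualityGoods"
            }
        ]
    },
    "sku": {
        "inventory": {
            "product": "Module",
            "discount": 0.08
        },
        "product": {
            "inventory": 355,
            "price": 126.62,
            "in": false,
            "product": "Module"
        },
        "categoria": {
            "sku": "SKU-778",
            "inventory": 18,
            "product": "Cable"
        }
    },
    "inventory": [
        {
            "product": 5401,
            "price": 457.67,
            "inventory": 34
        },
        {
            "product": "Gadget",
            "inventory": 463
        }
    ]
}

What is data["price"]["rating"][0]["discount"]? 0.24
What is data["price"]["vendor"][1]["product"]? "Gadget"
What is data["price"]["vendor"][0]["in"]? False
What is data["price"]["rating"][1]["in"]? True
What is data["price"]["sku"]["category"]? "Toys"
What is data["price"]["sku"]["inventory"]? 85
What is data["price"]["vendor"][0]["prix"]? 276.29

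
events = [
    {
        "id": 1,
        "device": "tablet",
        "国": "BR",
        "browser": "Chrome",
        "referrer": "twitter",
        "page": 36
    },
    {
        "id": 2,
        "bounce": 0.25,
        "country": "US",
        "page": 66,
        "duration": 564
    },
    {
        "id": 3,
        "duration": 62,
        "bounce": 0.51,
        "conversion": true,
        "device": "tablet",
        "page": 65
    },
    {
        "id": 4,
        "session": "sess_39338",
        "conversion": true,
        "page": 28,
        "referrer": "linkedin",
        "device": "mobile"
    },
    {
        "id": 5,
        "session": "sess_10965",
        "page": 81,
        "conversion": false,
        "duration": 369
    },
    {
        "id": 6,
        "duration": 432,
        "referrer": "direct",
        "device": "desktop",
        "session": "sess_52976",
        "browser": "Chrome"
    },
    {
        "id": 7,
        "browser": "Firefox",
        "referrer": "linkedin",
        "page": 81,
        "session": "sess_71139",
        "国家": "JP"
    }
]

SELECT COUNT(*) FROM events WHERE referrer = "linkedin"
2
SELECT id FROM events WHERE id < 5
[1, 2, 3, 4]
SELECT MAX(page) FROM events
81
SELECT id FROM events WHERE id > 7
[]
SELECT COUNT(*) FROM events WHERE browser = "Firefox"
1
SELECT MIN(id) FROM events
1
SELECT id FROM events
[1, 2, 3, 4, 5, 6, 7]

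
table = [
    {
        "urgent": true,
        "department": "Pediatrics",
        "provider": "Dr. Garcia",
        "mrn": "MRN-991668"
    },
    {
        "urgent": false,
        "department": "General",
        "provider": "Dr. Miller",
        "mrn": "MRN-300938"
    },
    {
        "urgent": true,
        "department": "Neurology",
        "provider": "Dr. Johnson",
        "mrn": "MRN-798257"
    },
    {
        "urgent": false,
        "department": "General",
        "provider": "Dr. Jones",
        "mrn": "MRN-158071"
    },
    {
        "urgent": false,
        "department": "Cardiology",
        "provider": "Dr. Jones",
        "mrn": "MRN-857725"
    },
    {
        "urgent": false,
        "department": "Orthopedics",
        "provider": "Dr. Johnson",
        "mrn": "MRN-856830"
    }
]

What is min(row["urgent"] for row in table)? False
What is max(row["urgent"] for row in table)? True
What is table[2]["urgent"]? True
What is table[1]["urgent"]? False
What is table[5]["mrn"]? "MRN-856830"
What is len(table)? 6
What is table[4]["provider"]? "Dr. Jones"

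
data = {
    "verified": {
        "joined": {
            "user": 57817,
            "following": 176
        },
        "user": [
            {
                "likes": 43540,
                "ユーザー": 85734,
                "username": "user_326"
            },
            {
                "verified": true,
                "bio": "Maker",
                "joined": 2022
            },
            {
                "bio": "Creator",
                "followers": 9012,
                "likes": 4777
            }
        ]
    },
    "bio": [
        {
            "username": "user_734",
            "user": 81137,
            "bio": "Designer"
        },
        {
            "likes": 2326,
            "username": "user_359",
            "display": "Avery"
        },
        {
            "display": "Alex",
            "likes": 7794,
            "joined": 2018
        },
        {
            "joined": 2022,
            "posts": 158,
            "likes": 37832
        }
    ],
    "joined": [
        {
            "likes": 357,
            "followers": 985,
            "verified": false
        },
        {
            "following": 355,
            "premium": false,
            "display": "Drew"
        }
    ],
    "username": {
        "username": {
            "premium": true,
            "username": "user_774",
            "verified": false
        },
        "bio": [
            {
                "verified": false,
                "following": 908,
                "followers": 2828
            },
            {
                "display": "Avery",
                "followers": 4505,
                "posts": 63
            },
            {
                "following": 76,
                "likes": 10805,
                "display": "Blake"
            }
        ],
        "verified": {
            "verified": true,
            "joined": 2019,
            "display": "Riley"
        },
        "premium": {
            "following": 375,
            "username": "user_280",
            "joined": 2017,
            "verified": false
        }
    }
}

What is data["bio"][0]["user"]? 81137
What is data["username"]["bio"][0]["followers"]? 2828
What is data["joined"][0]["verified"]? False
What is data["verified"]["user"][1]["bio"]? "Maker"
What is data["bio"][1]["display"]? "Avery"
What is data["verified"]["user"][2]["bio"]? "Creator"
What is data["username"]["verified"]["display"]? "Riley"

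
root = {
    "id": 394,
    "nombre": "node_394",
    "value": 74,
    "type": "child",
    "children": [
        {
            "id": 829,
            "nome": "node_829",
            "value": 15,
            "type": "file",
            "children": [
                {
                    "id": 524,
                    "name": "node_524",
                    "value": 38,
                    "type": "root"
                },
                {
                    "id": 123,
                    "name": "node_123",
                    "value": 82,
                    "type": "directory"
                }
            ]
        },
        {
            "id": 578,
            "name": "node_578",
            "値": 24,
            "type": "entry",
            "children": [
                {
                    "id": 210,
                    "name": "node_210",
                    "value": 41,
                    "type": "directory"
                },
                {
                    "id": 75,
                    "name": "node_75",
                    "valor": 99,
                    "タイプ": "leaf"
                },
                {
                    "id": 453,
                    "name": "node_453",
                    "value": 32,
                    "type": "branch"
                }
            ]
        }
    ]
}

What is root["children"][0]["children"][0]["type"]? "root"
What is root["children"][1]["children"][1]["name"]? "node_75"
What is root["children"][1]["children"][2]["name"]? "node_453"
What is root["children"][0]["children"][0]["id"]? 524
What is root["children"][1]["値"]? 24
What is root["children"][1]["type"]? "entry"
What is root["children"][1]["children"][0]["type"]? "directory"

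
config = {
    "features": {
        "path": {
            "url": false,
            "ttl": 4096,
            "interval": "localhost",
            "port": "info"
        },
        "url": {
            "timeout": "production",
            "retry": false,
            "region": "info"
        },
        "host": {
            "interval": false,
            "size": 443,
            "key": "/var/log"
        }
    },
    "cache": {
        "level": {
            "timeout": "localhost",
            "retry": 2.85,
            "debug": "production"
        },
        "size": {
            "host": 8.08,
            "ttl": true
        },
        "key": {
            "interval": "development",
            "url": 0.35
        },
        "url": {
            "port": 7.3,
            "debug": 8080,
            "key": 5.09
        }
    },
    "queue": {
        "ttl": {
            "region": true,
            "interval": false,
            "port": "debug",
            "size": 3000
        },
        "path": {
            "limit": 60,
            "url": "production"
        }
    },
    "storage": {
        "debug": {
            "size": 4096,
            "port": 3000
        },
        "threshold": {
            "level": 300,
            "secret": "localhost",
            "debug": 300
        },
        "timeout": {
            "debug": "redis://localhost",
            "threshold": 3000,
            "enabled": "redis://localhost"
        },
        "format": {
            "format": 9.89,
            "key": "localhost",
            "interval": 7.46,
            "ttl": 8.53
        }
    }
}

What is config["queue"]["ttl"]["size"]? 3000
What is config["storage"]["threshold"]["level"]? 300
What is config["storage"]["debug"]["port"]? 3000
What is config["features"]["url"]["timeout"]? "production"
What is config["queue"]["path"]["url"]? "production"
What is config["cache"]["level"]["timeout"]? "localhost"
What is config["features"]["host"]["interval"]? False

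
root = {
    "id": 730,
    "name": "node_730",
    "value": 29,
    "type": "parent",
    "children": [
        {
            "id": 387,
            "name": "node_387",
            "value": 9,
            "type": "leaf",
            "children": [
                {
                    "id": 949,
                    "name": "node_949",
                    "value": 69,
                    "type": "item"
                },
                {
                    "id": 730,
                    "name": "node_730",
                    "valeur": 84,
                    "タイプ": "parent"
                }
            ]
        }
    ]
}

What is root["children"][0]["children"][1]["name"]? "node_730"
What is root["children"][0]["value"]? 9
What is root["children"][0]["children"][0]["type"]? "item"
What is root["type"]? "parent"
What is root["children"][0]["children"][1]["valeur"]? 84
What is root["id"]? 730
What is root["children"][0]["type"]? "leaf"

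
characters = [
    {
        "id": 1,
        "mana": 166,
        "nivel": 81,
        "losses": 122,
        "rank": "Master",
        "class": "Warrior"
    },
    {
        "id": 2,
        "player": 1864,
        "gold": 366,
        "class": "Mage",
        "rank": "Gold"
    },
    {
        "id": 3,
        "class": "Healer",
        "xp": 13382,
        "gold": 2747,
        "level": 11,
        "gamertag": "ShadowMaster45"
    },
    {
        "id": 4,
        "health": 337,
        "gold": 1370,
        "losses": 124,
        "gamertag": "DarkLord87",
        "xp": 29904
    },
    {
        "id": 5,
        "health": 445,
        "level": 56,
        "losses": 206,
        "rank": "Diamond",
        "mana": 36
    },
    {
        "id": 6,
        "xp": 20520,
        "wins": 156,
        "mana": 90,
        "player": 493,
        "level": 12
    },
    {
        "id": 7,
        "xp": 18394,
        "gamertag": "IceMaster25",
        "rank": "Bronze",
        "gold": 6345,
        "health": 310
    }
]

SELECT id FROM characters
[1, 2, 3, 4, 5, 6, 7]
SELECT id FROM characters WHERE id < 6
[1, 2, 3, 4, 5]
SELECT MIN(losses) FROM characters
122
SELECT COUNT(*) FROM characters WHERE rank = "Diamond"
1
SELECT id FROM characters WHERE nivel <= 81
[1]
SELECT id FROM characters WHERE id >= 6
[6, 7]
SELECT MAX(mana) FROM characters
166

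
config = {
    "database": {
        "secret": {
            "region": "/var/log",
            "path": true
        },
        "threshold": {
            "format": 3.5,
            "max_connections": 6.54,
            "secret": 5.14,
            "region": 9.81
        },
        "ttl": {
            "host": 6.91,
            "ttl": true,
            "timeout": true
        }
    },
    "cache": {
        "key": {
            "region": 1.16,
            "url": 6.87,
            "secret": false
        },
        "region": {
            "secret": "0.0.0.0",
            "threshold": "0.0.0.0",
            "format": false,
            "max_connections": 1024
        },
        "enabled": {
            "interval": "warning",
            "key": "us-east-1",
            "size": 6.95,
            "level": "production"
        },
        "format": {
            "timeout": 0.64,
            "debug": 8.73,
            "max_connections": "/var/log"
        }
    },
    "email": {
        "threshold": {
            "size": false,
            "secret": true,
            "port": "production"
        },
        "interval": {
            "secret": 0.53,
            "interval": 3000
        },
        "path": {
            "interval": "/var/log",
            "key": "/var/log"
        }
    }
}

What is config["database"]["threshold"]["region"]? 9.81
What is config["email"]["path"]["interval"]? "/var/log"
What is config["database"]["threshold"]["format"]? 3.5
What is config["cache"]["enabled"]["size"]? 6.95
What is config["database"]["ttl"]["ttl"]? True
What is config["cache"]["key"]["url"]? 6.87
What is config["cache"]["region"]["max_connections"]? 1024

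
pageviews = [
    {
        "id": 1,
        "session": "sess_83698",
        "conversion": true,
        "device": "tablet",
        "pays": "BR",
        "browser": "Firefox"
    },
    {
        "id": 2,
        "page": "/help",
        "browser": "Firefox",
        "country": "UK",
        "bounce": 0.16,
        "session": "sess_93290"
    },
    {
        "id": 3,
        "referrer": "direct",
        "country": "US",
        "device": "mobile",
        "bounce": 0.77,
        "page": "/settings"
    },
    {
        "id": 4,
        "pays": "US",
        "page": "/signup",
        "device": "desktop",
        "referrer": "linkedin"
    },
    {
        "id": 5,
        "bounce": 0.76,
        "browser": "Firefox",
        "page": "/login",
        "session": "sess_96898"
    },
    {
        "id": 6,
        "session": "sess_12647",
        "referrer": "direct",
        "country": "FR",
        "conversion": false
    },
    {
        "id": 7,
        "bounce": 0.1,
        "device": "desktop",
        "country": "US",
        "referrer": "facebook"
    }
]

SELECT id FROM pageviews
[1, 2, 3, 4, 5, 6, 7]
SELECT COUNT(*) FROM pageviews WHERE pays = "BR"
1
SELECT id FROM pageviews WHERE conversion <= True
[1, 6]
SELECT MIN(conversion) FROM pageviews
False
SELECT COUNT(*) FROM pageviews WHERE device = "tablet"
1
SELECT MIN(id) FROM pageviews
1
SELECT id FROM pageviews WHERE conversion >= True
[1]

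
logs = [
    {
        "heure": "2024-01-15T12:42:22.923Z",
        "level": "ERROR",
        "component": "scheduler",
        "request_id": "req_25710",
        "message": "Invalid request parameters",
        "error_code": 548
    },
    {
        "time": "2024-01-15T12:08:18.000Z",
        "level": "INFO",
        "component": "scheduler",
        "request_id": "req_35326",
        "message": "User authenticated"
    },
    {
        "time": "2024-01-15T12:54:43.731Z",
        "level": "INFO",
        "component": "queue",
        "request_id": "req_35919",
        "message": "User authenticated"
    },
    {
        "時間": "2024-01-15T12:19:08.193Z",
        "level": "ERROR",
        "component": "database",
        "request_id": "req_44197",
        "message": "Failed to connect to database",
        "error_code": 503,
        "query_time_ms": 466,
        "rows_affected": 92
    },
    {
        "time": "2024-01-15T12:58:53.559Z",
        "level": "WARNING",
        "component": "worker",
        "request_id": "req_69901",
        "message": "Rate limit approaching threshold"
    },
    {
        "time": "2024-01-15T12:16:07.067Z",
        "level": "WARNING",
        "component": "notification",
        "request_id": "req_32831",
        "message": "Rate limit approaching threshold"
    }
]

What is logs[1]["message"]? "User authenticated"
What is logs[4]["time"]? "2024-01-15T12:58:53.559Z"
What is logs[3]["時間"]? "2024-01-15T12:19:08.193Z"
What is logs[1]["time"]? "2024-01-15T12:08:18.000Z"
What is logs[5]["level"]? "WARNING"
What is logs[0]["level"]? "ERROR"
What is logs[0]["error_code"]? 548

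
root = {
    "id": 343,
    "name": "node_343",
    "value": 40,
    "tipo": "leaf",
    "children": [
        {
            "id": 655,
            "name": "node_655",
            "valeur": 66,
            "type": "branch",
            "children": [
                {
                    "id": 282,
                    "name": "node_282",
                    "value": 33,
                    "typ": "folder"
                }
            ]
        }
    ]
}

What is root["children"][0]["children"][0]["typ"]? "folder"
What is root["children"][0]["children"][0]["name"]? "node_282"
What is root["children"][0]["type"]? "branch"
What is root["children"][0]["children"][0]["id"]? 282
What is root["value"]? 40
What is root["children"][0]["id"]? 655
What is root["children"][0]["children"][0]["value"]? 33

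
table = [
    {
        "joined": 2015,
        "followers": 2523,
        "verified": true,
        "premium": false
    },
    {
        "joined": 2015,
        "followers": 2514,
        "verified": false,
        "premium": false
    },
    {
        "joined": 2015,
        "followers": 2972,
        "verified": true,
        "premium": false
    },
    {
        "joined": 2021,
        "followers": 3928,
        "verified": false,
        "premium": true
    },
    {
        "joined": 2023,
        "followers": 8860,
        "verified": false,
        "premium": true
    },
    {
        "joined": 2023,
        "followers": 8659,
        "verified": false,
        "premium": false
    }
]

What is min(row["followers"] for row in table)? 2514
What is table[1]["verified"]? False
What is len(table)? 6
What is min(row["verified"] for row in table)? False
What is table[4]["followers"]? 8860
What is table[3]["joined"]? 2021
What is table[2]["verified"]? True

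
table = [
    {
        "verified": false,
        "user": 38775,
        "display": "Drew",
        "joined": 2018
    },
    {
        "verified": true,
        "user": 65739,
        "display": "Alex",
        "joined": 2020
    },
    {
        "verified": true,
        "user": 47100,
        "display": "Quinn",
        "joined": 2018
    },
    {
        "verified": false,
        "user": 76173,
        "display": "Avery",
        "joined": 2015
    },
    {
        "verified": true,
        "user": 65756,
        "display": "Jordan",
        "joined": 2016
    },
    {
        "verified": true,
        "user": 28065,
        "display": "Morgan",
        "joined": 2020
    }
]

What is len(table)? 6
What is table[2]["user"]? 47100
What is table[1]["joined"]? 2020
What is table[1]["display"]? "Alex"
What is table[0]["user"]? 38775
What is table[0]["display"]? "Drew"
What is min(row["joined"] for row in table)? 2015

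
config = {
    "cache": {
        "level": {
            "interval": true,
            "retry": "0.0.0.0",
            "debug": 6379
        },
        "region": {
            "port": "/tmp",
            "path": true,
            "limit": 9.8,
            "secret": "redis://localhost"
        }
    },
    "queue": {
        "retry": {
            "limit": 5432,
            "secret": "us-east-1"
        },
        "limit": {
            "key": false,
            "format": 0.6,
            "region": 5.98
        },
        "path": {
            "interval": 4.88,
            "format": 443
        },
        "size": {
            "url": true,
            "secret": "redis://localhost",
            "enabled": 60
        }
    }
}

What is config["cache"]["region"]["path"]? True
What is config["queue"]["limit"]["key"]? False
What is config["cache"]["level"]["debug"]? 6379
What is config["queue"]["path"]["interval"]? 4.88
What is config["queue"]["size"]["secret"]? "redis://localhost"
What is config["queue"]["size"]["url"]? True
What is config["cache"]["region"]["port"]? "/tmp"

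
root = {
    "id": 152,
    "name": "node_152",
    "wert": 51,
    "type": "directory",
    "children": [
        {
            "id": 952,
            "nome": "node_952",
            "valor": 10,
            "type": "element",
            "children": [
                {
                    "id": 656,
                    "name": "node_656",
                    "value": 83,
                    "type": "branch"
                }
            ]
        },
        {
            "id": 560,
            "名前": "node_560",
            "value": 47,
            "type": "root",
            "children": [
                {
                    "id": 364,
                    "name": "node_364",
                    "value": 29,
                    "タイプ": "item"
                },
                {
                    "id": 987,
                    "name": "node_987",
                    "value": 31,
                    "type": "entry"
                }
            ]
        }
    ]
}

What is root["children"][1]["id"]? 560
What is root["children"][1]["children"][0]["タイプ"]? "item"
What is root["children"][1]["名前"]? "node_560"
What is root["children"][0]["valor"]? 10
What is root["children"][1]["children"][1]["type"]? "entry"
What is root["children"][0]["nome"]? "node_952"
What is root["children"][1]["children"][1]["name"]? "node_987"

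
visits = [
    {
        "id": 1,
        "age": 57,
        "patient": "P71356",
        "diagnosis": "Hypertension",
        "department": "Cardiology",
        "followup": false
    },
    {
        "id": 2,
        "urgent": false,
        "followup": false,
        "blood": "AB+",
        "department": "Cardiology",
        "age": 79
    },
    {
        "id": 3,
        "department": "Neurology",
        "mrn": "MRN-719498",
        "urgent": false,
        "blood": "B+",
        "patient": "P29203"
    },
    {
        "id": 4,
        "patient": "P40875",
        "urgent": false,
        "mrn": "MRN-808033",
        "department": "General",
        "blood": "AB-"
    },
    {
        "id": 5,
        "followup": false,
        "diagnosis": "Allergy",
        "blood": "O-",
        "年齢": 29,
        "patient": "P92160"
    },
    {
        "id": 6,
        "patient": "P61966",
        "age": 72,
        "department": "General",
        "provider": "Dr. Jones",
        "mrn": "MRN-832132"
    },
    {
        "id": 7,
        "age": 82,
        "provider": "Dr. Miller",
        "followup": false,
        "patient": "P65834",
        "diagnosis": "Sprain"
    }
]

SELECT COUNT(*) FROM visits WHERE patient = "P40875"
1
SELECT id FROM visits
[1, 2, 3, 4, 5, 6, 7]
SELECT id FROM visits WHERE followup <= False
[1, 2, 5, 7]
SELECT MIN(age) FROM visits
57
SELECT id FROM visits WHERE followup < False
[]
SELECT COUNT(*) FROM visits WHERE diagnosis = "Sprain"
1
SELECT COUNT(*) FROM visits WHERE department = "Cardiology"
2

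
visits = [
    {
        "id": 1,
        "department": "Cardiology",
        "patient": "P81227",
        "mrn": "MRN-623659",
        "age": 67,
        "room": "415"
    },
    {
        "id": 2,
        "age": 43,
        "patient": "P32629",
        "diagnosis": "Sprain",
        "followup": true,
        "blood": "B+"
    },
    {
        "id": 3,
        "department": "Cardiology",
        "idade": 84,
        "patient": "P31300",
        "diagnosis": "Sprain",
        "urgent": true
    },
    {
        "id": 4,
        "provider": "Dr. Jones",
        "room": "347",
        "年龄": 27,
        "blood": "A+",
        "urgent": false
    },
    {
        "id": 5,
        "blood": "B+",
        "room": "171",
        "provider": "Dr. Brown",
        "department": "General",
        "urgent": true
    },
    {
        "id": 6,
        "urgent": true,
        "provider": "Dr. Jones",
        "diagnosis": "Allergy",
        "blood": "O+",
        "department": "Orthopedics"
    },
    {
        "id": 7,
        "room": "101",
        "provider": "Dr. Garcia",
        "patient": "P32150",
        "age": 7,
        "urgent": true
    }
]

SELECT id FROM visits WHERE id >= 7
[7]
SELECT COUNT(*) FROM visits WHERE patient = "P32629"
1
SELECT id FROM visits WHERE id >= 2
[2, 3, 4, 5, 6, 7]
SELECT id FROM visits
[1, 2, 3, 4, 5, 6, 7]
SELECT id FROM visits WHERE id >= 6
[6, 7]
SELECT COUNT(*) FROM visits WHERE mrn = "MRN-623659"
1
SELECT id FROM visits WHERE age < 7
[]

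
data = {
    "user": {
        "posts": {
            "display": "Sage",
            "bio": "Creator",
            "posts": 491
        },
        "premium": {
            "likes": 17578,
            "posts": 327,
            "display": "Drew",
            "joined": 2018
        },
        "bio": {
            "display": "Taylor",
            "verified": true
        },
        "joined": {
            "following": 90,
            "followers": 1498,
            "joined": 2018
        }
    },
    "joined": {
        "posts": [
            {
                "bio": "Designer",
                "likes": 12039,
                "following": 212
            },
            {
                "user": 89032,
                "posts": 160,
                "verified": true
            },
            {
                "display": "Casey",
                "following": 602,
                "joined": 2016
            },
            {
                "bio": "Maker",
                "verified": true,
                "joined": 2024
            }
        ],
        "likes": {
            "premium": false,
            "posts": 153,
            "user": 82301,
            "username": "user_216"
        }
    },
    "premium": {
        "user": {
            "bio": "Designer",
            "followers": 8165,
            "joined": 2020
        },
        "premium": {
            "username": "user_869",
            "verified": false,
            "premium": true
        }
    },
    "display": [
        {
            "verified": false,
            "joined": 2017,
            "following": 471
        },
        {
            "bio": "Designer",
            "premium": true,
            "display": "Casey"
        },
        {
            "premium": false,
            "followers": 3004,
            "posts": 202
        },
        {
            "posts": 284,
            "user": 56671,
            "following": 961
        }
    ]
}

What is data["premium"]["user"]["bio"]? "Designer"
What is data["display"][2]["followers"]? 3004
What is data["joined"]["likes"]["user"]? 82301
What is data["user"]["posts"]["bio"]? "Creator"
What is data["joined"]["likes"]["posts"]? 153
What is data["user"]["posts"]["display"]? "Sage"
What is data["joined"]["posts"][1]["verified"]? True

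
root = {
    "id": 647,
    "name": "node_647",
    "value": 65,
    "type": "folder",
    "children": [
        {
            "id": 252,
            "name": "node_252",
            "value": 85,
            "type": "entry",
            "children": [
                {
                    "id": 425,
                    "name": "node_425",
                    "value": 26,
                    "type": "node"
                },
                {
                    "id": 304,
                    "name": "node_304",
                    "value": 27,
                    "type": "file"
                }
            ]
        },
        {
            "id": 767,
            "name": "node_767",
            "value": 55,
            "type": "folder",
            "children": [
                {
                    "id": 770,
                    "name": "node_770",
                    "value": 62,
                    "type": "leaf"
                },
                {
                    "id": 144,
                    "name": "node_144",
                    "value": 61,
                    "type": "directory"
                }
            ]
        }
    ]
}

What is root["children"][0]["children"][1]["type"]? "file"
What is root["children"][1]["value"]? 55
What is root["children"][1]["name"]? "node_767"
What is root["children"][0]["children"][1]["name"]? "node_304"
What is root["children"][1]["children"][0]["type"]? "leaf"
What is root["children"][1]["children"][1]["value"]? 61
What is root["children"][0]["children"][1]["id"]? 304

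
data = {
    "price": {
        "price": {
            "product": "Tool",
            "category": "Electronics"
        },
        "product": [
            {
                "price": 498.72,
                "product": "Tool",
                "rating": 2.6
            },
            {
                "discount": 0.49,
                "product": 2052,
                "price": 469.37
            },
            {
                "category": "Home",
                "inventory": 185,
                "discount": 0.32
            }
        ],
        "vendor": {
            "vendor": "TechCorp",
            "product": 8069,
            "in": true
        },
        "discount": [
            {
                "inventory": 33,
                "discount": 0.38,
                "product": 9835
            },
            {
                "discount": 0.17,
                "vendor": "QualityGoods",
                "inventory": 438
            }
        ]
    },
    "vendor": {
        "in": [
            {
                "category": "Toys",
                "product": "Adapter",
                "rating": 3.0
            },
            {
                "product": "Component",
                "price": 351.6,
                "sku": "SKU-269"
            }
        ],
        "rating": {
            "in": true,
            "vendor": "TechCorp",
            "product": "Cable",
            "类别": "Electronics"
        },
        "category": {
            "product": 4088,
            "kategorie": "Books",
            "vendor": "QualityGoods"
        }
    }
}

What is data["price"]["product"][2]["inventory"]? 185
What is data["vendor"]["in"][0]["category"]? "Toys"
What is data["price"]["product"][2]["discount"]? 0.32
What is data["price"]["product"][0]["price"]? 498.72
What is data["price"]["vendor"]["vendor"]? "TechCorp"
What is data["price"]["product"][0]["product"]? "Tool"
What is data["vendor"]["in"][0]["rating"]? 3.0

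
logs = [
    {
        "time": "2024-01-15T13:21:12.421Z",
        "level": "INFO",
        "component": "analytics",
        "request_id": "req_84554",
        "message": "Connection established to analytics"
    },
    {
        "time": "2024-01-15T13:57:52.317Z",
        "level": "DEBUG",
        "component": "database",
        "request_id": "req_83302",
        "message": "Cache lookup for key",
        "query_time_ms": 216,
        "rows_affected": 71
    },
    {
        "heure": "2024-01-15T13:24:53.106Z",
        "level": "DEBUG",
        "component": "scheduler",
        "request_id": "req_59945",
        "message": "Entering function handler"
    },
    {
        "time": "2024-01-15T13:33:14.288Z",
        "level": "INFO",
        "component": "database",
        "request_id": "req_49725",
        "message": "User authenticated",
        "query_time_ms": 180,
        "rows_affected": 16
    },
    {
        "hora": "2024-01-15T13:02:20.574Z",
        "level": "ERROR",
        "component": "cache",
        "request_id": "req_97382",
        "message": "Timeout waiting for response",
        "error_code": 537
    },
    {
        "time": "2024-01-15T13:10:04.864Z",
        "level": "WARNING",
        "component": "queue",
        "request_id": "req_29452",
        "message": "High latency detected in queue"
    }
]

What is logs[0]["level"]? "INFO"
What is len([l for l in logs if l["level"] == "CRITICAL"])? 0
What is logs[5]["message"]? "High latency detected in queue"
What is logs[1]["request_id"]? "req_83302"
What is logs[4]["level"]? "ERROR"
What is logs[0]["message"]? "Connection established to analytics"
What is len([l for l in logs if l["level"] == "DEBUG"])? 2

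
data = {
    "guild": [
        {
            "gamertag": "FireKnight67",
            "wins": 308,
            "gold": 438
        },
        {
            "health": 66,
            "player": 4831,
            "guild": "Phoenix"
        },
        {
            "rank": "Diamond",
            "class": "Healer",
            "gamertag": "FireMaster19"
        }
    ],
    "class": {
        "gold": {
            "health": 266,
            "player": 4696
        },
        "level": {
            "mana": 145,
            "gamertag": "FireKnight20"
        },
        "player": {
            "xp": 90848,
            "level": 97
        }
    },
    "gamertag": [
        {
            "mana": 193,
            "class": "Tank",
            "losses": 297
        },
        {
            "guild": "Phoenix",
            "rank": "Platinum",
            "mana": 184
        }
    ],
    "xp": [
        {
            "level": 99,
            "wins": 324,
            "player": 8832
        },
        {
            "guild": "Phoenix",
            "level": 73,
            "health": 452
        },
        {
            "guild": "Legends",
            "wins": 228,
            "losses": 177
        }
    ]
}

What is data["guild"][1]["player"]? 4831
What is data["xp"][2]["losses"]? 177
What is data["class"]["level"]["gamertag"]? "FireKnight20"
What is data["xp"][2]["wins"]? 228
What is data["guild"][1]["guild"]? "Phoenix"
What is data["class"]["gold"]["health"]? 266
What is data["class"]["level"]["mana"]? 145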